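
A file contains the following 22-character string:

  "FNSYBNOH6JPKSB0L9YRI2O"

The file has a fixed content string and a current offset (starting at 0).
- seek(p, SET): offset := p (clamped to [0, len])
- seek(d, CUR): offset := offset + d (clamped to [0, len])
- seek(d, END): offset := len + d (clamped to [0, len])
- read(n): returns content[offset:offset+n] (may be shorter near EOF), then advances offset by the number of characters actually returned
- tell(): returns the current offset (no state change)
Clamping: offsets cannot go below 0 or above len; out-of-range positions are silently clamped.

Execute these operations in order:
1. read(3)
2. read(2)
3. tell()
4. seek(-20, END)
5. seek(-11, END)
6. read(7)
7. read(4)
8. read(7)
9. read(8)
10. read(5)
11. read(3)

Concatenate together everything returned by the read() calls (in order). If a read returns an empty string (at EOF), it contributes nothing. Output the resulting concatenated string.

Answer: FNSYBKSB0L9YRI2O

Derivation:
After 1 (read(3)): returned 'FNS', offset=3
After 2 (read(2)): returned 'YB', offset=5
After 3 (tell()): offset=5
After 4 (seek(-20, END)): offset=2
After 5 (seek(-11, END)): offset=11
After 6 (read(7)): returned 'KSB0L9Y', offset=18
After 7 (read(4)): returned 'RI2O', offset=22
After 8 (read(7)): returned '', offset=22
After 9 (read(8)): returned '', offset=22
After 10 (read(5)): returned '', offset=22
After 11 (read(3)): returned '', offset=22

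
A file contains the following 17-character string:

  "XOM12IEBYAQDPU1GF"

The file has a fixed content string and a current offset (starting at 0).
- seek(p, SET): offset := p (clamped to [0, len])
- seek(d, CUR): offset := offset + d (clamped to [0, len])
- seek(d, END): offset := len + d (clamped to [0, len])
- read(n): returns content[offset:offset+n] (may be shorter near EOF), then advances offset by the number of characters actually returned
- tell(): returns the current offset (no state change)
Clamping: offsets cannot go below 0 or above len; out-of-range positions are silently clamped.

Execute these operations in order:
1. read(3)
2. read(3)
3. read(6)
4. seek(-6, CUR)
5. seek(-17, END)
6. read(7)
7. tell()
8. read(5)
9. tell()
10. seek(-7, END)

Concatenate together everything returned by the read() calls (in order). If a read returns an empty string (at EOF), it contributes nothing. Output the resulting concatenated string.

Answer: XOM12IEBYAQDXOM12IEBYAQD

Derivation:
After 1 (read(3)): returned 'XOM', offset=3
After 2 (read(3)): returned '12I', offset=6
After 3 (read(6)): returned 'EBYAQD', offset=12
After 4 (seek(-6, CUR)): offset=6
After 5 (seek(-17, END)): offset=0
After 6 (read(7)): returned 'XOM12IE', offset=7
After 7 (tell()): offset=7
After 8 (read(5)): returned 'BYAQD', offset=12
After 9 (tell()): offset=12
After 10 (seek(-7, END)): offset=10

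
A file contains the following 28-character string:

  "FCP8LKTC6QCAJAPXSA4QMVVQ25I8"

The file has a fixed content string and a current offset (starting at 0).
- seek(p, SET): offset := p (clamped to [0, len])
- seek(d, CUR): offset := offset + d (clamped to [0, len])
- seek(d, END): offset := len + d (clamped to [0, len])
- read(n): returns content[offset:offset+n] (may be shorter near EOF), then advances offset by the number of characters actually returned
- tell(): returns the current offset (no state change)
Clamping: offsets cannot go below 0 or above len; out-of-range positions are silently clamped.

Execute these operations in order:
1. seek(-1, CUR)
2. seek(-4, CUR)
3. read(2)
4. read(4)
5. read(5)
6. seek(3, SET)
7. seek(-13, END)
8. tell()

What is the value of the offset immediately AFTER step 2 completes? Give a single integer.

After 1 (seek(-1, CUR)): offset=0
After 2 (seek(-4, CUR)): offset=0

Answer: 0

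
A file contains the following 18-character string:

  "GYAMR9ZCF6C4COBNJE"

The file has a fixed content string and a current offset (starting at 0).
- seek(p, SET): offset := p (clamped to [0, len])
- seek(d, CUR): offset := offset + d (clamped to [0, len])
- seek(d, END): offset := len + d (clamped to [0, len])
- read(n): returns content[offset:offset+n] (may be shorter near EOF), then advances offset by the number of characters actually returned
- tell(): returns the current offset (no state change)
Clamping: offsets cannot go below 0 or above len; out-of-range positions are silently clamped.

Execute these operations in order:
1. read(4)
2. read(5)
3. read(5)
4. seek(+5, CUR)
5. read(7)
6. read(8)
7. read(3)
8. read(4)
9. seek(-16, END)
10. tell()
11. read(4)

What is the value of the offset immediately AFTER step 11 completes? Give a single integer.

After 1 (read(4)): returned 'GYAM', offset=4
After 2 (read(5)): returned 'R9ZCF', offset=9
After 3 (read(5)): returned '6C4CO', offset=14
After 4 (seek(+5, CUR)): offset=18
After 5 (read(7)): returned '', offset=18
After 6 (read(8)): returned '', offset=18
After 7 (read(3)): returned '', offset=18
After 8 (read(4)): returned '', offset=18
After 9 (seek(-16, END)): offset=2
After 10 (tell()): offset=2
After 11 (read(4)): returned 'AMR9', offset=6

Answer: 6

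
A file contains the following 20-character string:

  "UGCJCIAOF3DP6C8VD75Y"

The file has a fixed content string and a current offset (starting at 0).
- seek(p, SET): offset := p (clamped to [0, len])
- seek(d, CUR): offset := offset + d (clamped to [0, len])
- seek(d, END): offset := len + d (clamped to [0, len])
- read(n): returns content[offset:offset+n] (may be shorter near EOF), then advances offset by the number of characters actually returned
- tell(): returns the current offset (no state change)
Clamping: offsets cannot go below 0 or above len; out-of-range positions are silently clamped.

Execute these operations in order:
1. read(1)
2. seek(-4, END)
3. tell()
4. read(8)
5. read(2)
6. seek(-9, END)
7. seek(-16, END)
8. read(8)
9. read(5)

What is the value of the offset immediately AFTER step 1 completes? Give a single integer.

Answer: 1

Derivation:
After 1 (read(1)): returned 'U', offset=1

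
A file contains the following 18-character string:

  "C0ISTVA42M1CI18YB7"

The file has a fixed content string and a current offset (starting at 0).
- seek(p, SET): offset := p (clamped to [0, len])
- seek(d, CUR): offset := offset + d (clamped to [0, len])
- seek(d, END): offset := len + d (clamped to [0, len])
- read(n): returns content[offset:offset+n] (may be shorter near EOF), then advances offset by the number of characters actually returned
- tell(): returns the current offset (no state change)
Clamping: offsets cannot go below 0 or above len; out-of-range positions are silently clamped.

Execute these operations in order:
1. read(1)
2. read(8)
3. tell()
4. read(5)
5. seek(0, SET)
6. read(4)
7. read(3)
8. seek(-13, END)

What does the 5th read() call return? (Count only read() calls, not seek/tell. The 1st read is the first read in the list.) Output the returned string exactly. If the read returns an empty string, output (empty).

Answer: TVA

Derivation:
After 1 (read(1)): returned 'C', offset=1
After 2 (read(8)): returned '0ISTVA42', offset=9
After 3 (tell()): offset=9
After 4 (read(5)): returned 'M1CI1', offset=14
After 5 (seek(0, SET)): offset=0
After 6 (read(4)): returned 'C0IS', offset=4
After 7 (read(3)): returned 'TVA', offset=7
After 8 (seek(-13, END)): offset=5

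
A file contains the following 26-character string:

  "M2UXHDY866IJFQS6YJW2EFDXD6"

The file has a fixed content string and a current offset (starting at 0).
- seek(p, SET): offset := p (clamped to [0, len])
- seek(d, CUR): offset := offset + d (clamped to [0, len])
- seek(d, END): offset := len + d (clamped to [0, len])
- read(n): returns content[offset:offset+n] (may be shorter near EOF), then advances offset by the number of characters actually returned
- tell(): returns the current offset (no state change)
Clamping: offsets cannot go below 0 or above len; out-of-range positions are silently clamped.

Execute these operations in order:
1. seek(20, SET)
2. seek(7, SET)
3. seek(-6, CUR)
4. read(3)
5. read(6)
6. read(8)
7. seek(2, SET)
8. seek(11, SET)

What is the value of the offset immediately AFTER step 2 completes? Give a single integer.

After 1 (seek(20, SET)): offset=20
After 2 (seek(7, SET)): offset=7

Answer: 7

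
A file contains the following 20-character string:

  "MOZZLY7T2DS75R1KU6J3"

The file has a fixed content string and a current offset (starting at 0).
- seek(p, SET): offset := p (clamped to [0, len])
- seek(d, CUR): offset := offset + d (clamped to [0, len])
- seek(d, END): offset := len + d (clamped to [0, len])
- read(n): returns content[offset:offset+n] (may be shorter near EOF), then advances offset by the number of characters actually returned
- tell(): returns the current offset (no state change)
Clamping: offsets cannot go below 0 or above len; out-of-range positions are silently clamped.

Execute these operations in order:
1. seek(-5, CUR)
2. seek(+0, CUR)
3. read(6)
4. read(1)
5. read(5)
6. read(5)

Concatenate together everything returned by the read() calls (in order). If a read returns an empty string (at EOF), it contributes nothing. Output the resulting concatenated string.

After 1 (seek(-5, CUR)): offset=0
After 2 (seek(+0, CUR)): offset=0
After 3 (read(6)): returned 'MOZZLY', offset=6
After 4 (read(1)): returned '7', offset=7
After 5 (read(5)): returned 'T2DS7', offset=12
After 6 (read(5)): returned '5R1KU', offset=17

Answer: MOZZLY7T2DS75R1KU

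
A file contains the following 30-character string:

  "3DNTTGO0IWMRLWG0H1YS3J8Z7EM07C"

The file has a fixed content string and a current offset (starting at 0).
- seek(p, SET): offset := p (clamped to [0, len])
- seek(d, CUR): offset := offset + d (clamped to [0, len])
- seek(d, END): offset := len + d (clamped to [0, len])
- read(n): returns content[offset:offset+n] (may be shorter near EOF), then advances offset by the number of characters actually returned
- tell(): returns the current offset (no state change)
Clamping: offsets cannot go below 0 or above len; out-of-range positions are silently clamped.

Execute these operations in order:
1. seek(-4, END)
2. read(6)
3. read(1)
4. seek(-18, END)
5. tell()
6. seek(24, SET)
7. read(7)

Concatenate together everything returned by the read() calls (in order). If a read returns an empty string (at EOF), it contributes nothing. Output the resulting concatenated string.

Answer: M07C7EM07C

Derivation:
After 1 (seek(-4, END)): offset=26
After 2 (read(6)): returned 'M07C', offset=30
After 3 (read(1)): returned '', offset=30
After 4 (seek(-18, END)): offset=12
After 5 (tell()): offset=12
After 6 (seek(24, SET)): offset=24
After 7 (read(7)): returned '7EM07C', offset=30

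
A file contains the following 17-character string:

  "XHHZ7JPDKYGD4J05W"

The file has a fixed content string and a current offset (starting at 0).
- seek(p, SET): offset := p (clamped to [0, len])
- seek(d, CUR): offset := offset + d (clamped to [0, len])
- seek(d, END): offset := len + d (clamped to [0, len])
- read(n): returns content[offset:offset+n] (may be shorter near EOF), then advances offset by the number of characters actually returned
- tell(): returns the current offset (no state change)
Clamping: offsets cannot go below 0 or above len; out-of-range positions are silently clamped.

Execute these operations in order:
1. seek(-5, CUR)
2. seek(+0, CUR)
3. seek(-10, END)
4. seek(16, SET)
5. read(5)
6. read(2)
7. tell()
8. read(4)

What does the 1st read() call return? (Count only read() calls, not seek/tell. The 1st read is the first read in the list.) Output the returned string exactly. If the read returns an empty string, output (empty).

Answer: W

Derivation:
After 1 (seek(-5, CUR)): offset=0
After 2 (seek(+0, CUR)): offset=0
After 3 (seek(-10, END)): offset=7
After 4 (seek(16, SET)): offset=16
After 5 (read(5)): returned 'W', offset=17
After 6 (read(2)): returned '', offset=17
After 7 (tell()): offset=17
After 8 (read(4)): returned '', offset=17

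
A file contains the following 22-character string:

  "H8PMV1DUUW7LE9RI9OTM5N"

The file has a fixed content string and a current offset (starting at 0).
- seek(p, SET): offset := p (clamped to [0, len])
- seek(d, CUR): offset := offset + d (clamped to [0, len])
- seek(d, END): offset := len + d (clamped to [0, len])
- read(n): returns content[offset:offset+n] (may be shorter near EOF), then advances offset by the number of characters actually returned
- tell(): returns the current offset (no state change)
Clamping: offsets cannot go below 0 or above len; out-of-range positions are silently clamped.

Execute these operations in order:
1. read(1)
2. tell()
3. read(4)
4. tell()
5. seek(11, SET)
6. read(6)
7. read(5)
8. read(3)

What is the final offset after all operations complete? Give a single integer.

Answer: 22

Derivation:
After 1 (read(1)): returned 'H', offset=1
After 2 (tell()): offset=1
After 3 (read(4)): returned '8PMV', offset=5
After 4 (tell()): offset=5
After 5 (seek(11, SET)): offset=11
After 6 (read(6)): returned 'LE9RI9', offset=17
After 7 (read(5)): returned 'OTM5N', offset=22
After 8 (read(3)): returned '', offset=22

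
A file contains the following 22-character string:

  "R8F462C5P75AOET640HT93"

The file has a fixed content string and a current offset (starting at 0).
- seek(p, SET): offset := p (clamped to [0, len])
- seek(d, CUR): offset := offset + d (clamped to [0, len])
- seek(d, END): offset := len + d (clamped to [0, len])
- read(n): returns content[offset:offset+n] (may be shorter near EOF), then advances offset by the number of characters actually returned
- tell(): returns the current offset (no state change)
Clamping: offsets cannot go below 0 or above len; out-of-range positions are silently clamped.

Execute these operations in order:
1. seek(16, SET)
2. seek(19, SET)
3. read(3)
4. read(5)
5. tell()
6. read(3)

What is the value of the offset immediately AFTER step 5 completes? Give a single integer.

Answer: 22

Derivation:
After 1 (seek(16, SET)): offset=16
After 2 (seek(19, SET)): offset=19
After 3 (read(3)): returned 'T93', offset=22
After 4 (read(5)): returned '', offset=22
After 5 (tell()): offset=22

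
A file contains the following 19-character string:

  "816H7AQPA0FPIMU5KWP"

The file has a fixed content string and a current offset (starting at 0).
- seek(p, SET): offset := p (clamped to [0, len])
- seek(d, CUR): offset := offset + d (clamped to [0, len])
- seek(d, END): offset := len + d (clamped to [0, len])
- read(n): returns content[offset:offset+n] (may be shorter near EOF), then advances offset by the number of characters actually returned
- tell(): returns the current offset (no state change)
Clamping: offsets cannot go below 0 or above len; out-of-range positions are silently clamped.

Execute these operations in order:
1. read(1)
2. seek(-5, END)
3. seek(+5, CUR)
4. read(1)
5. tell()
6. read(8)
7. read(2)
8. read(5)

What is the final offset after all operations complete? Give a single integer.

After 1 (read(1)): returned '8', offset=1
After 2 (seek(-5, END)): offset=14
After 3 (seek(+5, CUR)): offset=19
After 4 (read(1)): returned '', offset=19
After 5 (tell()): offset=19
After 6 (read(8)): returned '', offset=19
After 7 (read(2)): returned '', offset=19
After 8 (read(5)): returned '', offset=19

Answer: 19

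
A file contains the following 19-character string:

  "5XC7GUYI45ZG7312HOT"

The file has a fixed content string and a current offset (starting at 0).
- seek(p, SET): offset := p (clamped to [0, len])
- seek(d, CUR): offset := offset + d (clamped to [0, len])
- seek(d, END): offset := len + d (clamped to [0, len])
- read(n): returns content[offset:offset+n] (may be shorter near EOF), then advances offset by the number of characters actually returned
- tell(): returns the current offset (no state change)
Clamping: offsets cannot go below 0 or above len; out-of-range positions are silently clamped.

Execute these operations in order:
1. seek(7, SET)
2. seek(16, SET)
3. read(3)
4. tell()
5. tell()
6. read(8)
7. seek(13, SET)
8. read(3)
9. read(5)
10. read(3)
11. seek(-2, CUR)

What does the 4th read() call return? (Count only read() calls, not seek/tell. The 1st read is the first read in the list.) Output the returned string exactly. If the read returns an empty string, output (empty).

Answer: HOT

Derivation:
After 1 (seek(7, SET)): offset=7
After 2 (seek(16, SET)): offset=16
After 3 (read(3)): returned 'HOT', offset=19
After 4 (tell()): offset=19
After 5 (tell()): offset=19
After 6 (read(8)): returned '', offset=19
After 7 (seek(13, SET)): offset=13
After 8 (read(3)): returned '312', offset=16
After 9 (read(5)): returned 'HOT', offset=19
After 10 (read(3)): returned '', offset=19
After 11 (seek(-2, CUR)): offset=17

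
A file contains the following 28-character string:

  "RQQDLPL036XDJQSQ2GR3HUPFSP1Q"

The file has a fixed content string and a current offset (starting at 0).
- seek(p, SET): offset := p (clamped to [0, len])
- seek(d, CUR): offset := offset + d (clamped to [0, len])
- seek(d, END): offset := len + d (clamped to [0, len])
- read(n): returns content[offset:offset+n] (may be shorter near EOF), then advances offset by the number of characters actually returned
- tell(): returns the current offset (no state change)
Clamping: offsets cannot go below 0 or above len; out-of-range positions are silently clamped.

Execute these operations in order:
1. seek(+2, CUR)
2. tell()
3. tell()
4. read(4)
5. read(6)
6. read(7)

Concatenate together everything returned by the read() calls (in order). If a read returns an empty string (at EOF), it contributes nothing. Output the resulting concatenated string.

After 1 (seek(+2, CUR)): offset=2
After 2 (tell()): offset=2
After 3 (tell()): offset=2
After 4 (read(4)): returned 'QDLP', offset=6
After 5 (read(6)): returned 'L036XD', offset=12
After 6 (read(7)): returned 'JQSQ2GR', offset=19

Answer: QDLPL036XDJQSQ2GR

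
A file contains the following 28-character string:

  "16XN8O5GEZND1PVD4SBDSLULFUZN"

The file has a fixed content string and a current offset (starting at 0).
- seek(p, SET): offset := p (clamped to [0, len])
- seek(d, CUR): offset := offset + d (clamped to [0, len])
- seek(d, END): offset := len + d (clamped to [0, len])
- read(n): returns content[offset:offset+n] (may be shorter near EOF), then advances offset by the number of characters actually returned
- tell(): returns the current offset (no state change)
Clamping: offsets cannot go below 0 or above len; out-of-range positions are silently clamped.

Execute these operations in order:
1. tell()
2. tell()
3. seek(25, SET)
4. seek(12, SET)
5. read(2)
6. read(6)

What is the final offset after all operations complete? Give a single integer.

After 1 (tell()): offset=0
After 2 (tell()): offset=0
After 3 (seek(25, SET)): offset=25
After 4 (seek(12, SET)): offset=12
After 5 (read(2)): returned '1P', offset=14
After 6 (read(6)): returned 'VD4SBD', offset=20

Answer: 20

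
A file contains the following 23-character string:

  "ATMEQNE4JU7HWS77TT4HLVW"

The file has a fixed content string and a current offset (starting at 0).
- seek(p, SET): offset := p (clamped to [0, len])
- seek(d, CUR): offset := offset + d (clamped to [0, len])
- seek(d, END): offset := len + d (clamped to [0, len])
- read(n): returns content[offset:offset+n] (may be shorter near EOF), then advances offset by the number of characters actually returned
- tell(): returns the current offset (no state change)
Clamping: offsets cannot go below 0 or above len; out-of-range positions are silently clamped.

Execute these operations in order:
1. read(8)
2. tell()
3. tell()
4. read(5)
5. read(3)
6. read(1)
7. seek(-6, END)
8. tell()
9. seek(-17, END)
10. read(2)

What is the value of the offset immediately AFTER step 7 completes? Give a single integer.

After 1 (read(8)): returned 'ATMEQNE4', offset=8
After 2 (tell()): offset=8
After 3 (tell()): offset=8
After 4 (read(5)): returned 'JU7HW', offset=13
After 5 (read(3)): returned 'S77', offset=16
After 6 (read(1)): returned 'T', offset=17
After 7 (seek(-6, END)): offset=17

Answer: 17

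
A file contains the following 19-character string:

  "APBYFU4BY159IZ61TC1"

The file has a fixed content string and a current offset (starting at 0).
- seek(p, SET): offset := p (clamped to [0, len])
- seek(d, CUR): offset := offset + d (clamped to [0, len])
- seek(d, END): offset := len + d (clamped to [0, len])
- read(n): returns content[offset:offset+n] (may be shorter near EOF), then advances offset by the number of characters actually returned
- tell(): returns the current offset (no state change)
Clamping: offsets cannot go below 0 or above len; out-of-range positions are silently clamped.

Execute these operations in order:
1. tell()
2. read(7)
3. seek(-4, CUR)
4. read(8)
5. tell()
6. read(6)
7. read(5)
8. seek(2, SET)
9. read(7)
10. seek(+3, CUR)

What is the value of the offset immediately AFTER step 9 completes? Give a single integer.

Answer: 9

Derivation:
After 1 (tell()): offset=0
After 2 (read(7)): returned 'APBYFU4', offset=7
After 3 (seek(-4, CUR)): offset=3
After 4 (read(8)): returned 'YFU4BY15', offset=11
After 5 (tell()): offset=11
After 6 (read(6)): returned '9IZ61T', offset=17
After 7 (read(5)): returned 'C1', offset=19
After 8 (seek(2, SET)): offset=2
After 9 (read(7)): returned 'BYFU4BY', offset=9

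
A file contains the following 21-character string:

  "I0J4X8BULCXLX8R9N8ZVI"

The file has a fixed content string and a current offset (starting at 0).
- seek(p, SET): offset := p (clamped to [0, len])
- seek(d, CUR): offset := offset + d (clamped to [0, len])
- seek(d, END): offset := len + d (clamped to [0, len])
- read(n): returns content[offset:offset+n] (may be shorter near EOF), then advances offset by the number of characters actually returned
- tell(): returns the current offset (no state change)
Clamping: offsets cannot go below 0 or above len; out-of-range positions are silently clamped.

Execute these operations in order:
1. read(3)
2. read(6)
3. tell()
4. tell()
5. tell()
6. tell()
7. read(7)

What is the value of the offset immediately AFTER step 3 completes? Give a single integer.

After 1 (read(3)): returned 'I0J', offset=3
After 2 (read(6)): returned '4X8BUL', offset=9
After 3 (tell()): offset=9

Answer: 9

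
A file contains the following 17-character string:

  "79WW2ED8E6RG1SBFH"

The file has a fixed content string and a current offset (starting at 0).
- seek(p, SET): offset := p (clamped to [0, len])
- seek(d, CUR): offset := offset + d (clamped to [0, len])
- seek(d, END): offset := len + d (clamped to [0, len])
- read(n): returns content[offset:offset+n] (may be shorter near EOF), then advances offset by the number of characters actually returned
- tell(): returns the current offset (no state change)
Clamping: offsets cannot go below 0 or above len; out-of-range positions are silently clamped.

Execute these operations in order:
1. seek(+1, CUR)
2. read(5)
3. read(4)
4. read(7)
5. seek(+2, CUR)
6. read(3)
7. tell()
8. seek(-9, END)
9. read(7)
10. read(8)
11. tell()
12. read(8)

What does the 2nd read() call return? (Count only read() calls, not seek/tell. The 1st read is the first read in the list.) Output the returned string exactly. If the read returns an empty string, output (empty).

Answer: D8E6

Derivation:
After 1 (seek(+1, CUR)): offset=1
After 2 (read(5)): returned '9WW2E', offset=6
After 3 (read(4)): returned 'D8E6', offset=10
After 4 (read(7)): returned 'RG1SBFH', offset=17
After 5 (seek(+2, CUR)): offset=17
After 6 (read(3)): returned '', offset=17
After 7 (tell()): offset=17
After 8 (seek(-9, END)): offset=8
After 9 (read(7)): returned 'E6RG1SB', offset=15
After 10 (read(8)): returned 'FH', offset=17
After 11 (tell()): offset=17
After 12 (read(8)): returned '', offset=17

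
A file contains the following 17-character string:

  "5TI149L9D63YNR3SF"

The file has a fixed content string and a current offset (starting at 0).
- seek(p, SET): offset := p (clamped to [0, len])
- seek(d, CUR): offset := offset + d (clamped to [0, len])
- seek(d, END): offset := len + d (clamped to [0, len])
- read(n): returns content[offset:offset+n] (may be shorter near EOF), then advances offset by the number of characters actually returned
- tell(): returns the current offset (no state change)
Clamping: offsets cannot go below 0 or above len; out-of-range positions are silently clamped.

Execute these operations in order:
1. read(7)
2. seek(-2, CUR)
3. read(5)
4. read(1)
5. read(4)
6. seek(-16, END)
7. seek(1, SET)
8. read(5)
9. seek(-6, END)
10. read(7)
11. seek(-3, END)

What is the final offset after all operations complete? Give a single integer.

Answer: 14

Derivation:
After 1 (read(7)): returned '5TI149L', offset=7
After 2 (seek(-2, CUR)): offset=5
After 3 (read(5)): returned '9L9D6', offset=10
After 4 (read(1)): returned '3', offset=11
After 5 (read(4)): returned 'YNR3', offset=15
After 6 (seek(-16, END)): offset=1
After 7 (seek(1, SET)): offset=1
After 8 (read(5)): returned 'TI149', offset=6
After 9 (seek(-6, END)): offset=11
After 10 (read(7)): returned 'YNR3SF', offset=17
After 11 (seek(-3, END)): offset=14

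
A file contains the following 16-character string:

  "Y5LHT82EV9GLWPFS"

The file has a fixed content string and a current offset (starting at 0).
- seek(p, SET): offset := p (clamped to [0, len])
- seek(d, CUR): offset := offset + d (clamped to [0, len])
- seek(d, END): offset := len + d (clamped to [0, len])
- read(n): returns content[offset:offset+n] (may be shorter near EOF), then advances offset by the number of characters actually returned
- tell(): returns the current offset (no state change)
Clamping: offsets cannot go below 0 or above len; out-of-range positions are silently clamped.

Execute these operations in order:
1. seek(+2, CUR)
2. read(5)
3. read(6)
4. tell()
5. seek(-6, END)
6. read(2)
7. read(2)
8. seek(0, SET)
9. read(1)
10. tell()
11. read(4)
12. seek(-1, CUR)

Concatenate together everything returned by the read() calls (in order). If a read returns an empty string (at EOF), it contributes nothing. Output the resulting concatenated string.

After 1 (seek(+2, CUR)): offset=2
After 2 (read(5)): returned 'LHT82', offset=7
After 3 (read(6)): returned 'EV9GLW', offset=13
After 4 (tell()): offset=13
After 5 (seek(-6, END)): offset=10
After 6 (read(2)): returned 'GL', offset=12
After 7 (read(2)): returned 'WP', offset=14
After 8 (seek(0, SET)): offset=0
After 9 (read(1)): returned 'Y', offset=1
After 10 (tell()): offset=1
After 11 (read(4)): returned '5LHT', offset=5
After 12 (seek(-1, CUR)): offset=4

Answer: LHT82EV9GLWGLWPY5LHT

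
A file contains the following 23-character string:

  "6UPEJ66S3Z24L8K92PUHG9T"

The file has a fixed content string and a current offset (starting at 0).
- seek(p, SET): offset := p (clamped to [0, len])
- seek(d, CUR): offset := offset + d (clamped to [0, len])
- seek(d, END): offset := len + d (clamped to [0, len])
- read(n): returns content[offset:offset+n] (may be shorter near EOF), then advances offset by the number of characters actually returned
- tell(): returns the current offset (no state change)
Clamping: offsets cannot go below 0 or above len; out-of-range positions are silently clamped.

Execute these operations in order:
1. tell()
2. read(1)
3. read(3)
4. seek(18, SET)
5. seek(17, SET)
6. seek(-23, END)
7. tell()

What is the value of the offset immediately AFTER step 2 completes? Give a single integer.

Answer: 1

Derivation:
After 1 (tell()): offset=0
After 2 (read(1)): returned '6', offset=1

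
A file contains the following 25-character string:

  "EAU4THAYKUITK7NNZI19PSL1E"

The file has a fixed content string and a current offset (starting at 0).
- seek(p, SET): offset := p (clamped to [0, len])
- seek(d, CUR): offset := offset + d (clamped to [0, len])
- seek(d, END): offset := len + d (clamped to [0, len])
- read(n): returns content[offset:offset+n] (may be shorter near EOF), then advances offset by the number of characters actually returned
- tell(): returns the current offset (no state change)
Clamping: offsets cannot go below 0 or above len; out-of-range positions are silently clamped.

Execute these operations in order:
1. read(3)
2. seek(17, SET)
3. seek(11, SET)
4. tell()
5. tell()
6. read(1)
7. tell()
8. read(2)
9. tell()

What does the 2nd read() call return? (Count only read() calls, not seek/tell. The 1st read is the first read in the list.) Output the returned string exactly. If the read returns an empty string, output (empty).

After 1 (read(3)): returned 'EAU', offset=3
After 2 (seek(17, SET)): offset=17
After 3 (seek(11, SET)): offset=11
After 4 (tell()): offset=11
After 5 (tell()): offset=11
After 6 (read(1)): returned 'T', offset=12
After 7 (tell()): offset=12
After 8 (read(2)): returned 'K7', offset=14
After 9 (tell()): offset=14

Answer: T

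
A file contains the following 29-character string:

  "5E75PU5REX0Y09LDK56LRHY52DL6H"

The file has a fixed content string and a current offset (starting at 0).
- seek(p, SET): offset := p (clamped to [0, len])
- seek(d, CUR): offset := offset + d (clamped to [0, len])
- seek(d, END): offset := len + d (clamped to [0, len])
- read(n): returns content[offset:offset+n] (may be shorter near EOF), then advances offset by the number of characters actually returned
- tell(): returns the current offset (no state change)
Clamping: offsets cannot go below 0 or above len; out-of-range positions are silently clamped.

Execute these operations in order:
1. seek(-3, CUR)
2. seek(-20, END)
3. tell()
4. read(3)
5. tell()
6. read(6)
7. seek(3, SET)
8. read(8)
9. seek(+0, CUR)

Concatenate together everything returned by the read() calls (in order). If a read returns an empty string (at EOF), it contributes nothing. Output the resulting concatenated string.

Answer: X0Y09LDK55PU5REX0

Derivation:
After 1 (seek(-3, CUR)): offset=0
After 2 (seek(-20, END)): offset=9
After 3 (tell()): offset=9
After 4 (read(3)): returned 'X0Y', offset=12
After 5 (tell()): offset=12
After 6 (read(6)): returned '09LDK5', offset=18
After 7 (seek(3, SET)): offset=3
After 8 (read(8)): returned '5PU5REX0', offset=11
After 9 (seek(+0, CUR)): offset=11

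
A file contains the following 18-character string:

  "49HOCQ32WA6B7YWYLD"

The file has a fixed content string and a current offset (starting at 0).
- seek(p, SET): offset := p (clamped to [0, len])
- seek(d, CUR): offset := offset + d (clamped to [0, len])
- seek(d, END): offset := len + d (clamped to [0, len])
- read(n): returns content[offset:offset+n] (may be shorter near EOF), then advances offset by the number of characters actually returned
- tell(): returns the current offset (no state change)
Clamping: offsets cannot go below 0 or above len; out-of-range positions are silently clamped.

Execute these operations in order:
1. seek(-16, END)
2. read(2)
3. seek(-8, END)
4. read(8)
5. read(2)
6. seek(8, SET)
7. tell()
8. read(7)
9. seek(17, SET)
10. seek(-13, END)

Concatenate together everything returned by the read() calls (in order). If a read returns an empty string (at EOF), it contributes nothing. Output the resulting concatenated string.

After 1 (seek(-16, END)): offset=2
After 2 (read(2)): returned 'HO', offset=4
After 3 (seek(-8, END)): offset=10
After 4 (read(8)): returned '6B7YWYLD', offset=18
After 5 (read(2)): returned '', offset=18
After 6 (seek(8, SET)): offset=8
After 7 (tell()): offset=8
After 8 (read(7)): returned 'WA6B7YW', offset=15
After 9 (seek(17, SET)): offset=17
After 10 (seek(-13, END)): offset=5

Answer: HO6B7YWYLDWA6B7YW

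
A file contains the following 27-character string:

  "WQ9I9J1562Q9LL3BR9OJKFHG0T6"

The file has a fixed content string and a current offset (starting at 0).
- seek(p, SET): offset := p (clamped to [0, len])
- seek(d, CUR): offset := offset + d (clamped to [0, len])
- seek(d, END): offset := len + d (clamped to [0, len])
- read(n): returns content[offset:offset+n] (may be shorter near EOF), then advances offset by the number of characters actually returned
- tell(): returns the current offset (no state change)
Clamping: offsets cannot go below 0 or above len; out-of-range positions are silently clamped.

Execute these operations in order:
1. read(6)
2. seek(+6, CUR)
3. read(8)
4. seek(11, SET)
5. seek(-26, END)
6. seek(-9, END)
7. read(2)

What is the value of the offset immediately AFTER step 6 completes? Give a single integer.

Answer: 18

Derivation:
After 1 (read(6)): returned 'WQ9I9J', offset=6
After 2 (seek(+6, CUR)): offset=12
After 3 (read(8)): returned 'LL3BR9OJ', offset=20
After 4 (seek(11, SET)): offset=11
After 5 (seek(-26, END)): offset=1
After 6 (seek(-9, END)): offset=18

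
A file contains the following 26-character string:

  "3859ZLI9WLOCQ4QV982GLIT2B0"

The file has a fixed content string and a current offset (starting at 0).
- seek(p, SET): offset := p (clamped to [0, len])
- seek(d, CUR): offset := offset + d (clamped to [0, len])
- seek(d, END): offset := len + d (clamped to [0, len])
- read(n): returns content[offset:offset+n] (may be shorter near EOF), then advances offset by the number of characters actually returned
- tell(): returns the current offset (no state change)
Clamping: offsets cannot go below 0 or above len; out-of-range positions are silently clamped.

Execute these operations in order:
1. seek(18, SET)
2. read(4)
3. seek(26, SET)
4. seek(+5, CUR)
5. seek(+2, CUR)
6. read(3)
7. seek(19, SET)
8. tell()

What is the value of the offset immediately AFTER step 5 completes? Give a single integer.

Answer: 26

Derivation:
After 1 (seek(18, SET)): offset=18
After 2 (read(4)): returned '2GLI', offset=22
After 3 (seek(26, SET)): offset=26
After 4 (seek(+5, CUR)): offset=26
After 5 (seek(+2, CUR)): offset=26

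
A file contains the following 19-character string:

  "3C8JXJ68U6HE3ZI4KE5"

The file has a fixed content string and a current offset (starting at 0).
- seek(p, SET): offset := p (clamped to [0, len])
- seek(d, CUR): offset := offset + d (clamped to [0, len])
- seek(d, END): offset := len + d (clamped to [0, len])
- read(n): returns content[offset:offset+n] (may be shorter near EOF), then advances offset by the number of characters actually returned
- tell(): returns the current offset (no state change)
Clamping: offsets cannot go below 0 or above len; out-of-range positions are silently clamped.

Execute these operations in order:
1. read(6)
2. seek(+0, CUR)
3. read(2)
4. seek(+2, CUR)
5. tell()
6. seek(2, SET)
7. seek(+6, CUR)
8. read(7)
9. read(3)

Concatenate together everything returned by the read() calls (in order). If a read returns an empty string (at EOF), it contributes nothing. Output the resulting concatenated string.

Answer: 3C8JXJ68U6HE3ZI4KE

Derivation:
After 1 (read(6)): returned '3C8JXJ', offset=6
After 2 (seek(+0, CUR)): offset=6
After 3 (read(2)): returned '68', offset=8
After 4 (seek(+2, CUR)): offset=10
After 5 (tell()): offset=10
After 6 (seek(2, SET)): offset=2
After 7 (seek(+6, CUR)): offset=8
After 8 (read(7)): returned 'U6HE3ZI', offset=15
After 9 (read(3)): returned '4KE', offset=18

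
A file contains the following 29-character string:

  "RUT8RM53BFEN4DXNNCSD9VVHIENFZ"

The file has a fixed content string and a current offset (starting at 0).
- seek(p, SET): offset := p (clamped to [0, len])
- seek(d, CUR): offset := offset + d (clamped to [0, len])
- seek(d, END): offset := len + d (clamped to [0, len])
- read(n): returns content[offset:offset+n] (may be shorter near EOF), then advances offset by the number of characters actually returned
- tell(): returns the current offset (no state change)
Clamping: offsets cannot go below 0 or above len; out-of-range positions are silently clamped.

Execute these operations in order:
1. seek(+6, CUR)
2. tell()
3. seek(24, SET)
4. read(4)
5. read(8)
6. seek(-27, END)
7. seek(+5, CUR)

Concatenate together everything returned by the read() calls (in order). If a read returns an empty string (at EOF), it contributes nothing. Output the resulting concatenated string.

After 1 (seek(+6, CUR)): offset=6
After 2 (tell()): offset=6
After 3 (seek(24, SET)): offset=24
After 4 (read(4)): returned 'IENF', offset=28
After 5 (read(8)): returned 'Z', offset=29
After 6 (seek(-27, END)): offset=2
After 7 (seek(+5, CUR)): offset=7

Answer: IENFZ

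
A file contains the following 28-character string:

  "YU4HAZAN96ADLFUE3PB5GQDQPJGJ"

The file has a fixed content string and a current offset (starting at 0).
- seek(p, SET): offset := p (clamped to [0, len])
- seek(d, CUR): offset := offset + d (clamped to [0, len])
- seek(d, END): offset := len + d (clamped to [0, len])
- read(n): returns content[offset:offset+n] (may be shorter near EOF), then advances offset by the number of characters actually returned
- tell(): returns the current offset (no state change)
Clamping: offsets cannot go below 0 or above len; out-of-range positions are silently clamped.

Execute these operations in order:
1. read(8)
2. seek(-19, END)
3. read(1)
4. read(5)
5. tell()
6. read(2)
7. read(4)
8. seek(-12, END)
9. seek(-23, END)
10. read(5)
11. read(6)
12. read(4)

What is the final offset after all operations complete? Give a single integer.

Answer: 20

Derivation:
After 1 (read(8)): returned 'YU4HAZAN', offset=8
After 2 (seek(-19, END)): offset=9
After 3 (read(1)): returned '6', offset=10
After 4 (read(5)): returned 'ADLFU', offset=15
After 5 (tell()): offset=15
After 6 (read(2)): returned 'E3', offset=17
After 7 (read(4)): returned 'PB5G', offset=21
After 8 (seek(-12, END)): offset=16
After 9 (seek(-23, END)): offset=5
After 10 (read(5)): returned 'ZAN96', offset=10
After 11 (read(6)): returned 'ADLFUE', offset=16
After 12 (read(4)): returned '3PB5', offset=20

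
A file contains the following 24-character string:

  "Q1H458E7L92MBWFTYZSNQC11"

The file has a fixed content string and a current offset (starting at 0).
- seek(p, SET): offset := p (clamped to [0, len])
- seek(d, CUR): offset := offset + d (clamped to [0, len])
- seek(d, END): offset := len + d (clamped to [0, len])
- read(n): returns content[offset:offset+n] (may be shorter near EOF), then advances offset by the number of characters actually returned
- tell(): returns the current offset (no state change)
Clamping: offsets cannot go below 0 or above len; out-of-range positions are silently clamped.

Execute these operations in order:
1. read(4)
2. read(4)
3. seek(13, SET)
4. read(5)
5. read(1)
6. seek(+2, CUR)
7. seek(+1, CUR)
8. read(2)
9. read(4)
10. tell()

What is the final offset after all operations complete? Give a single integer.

After 1 (read(4)): returned 'Q1H4', offset=4
After 2 (read(4)): returned '58E7', offset=8
After 3 (seek(13, SET)): offset=13
After 4 (read(5)): returned 'WFTYZ', offset=18
After 5 (read(1)): returned 'S', offset=19
After 6 (seek(+2, CUR)): offset=21
After 7 (seek(+1, CUR)): offset=22
After 8 (read(2)): returned '11', offset=24
After 9 (read(4)): returned '', offset=24
After 10 (tell()): offset=24

Answer: 24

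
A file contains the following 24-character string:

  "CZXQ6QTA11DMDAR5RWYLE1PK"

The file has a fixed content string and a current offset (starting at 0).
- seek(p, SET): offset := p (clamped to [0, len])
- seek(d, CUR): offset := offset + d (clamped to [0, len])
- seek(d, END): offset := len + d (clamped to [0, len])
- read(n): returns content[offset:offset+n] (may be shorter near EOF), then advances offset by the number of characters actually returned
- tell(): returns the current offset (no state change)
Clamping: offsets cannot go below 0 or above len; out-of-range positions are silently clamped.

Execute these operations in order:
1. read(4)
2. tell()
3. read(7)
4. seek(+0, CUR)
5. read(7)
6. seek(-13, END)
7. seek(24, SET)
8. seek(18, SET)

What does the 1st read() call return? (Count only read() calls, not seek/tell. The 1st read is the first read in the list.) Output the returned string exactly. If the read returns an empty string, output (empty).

After 1 (read(4)): returned 'CZXQ', offset=4
After 2 (tell()): offset=4
After 3 (read(7)): returned '6QTA11D', offset=11
After 4 (seek(+0, CUR)): offset=11
After 5 (read(7)): returned 'MDAR5RW', offset=18
After 6 (seek(-13, END)): offset=11
After 7 (seek(24, SET)): offset=24
After 8 (seek(18, SET)): offset=18

Answer: CZXQ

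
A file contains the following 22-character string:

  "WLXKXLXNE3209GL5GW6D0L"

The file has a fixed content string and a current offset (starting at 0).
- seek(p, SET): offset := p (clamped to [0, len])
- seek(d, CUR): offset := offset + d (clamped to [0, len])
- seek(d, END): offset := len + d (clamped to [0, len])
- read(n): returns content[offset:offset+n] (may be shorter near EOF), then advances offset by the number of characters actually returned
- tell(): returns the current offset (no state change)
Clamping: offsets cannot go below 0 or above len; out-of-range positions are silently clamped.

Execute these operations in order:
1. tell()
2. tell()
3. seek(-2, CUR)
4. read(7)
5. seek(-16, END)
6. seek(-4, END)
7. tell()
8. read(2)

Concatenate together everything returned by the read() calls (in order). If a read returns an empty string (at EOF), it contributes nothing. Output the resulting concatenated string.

Answer: WLXKXLX6D

Derivation:
After 1 (tell()): offset=0
After 2 (tell()): offset=0
After 3 (seek(-2, CUR)): offset=0
After 4 (read(7)): returned 'WLXKXLX', offset=7
After 5 (seek(-16, END)): offset=6
After 6 (seek(-4, END)): offset=18
After 7 (tell()): offset=18
After 8 (read(2)): returned '6D', offset=20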